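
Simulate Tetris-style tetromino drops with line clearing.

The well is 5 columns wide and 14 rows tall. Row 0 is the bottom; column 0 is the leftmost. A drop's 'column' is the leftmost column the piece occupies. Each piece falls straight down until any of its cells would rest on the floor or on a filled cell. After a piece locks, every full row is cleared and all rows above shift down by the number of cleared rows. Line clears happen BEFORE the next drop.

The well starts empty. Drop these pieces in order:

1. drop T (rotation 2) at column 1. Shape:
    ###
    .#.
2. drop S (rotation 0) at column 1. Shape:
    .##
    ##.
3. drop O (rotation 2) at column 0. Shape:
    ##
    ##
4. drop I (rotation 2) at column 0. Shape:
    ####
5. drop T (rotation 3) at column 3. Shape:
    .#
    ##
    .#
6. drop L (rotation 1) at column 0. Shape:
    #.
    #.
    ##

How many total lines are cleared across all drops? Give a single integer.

Answer: 1

Derivation:
Drop 1: T rot2 at col 1 lands with bottom-row=0; cleared 0 line(s) (total 0); column heights now [0 2 2 2 0], max=2
Drop 2: S rot0 at col 1 lands with bottom-row=2; cleared 0 line(s) (total 0); column heights now [0 3 4 4 0], max=4
Drop 3: O rot2 at col 0 lands with bottom-row=3; cleared 0 line(s) (total 0); column heights now [5 5 4 4 0], max=5
Drop 4: I rot2 at col 0 lands with bottom-row=5; cleared 0 line(s) (total 0); column heights now [6 6 6 6 0], max=6
Drop 5: T rot3 at col 3 lands with bottom-row=5; cleared 1 line(s) (total 1); column heights now [5 5 4 6 7], max=7
Drop 6: L rot1 at col 0 lands with bottom-row=5; cleared 0 line(s) (total 1); column heights now [8 6 4 6 7], max=8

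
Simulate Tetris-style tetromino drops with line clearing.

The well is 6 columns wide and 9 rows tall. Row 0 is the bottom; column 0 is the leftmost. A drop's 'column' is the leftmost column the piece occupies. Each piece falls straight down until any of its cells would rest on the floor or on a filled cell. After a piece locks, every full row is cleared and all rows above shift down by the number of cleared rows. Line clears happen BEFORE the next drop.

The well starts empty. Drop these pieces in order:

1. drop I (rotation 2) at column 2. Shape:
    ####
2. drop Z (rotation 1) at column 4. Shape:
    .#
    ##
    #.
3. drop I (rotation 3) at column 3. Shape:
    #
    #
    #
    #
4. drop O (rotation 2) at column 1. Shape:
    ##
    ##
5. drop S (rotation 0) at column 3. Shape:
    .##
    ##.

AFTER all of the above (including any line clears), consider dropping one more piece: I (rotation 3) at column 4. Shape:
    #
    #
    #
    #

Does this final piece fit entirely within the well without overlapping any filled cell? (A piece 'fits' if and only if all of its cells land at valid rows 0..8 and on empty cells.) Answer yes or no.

Answer: no

Derivation:
Drop 1: I rot2 at col 2 lands with bottom-row=0; cleared 0 line(s) (total 0); column heights now [0 0 1 1 1 1], max=1
Drop 2: Z rot1 at col 4 lands with bottom-row=1; cleared 0 line(s) (total 0); column heights now [0 0 1 1 3 4], max=4
Drop 3: I rot3 at col 3 lands with bottom-row=1; cleared 0 line(s) (total 0); column heights now [0 0 1 5 3 4], max=5
Drop 4: O rot2 at col 1 lands with bottom-row=1; cleared 0 line(s) (total 0); column heights now [0 3 3 5 3 4], max=5
Drop 5: S rot0 at col 3 lands with bottom-row=5; cleared 0 line(s) (total 0); column heights now [0 3 3 6 7 7], max=7
Test piece I rot3 at col 4 (width 1): heights before test = [0 3 3 6 7 7]; fits = False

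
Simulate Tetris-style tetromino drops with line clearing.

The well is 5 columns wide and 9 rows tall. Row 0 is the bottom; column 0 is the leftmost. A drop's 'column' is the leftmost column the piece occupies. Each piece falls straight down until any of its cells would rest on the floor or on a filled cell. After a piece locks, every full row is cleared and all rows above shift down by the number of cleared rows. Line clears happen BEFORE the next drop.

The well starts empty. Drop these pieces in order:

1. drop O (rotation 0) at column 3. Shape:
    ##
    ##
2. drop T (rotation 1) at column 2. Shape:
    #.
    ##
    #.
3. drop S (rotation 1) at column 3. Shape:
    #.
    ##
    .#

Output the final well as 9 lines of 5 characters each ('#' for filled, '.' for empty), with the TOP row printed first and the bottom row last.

Answer: .....
.....
.....
.....
...#.
..###
..###
..###
...##

Derivation:
Drop 1: O rot0 at col 3 lands with bottom-row=0; cleared 0 line(s) (total 0); column heights now [0 0 0 2 2], max=2
Drop 2: T rot1 at col 2 lands with bottom-row=1; cleared 0 line(s) (total 0); column heights now [0 0 4 3 2], max=4
Drop 3: S rot1 at col 3 lands with bottom-row=2; cleared 0 line(s) (total 0); column heights now [0 0 4 5 4], max=5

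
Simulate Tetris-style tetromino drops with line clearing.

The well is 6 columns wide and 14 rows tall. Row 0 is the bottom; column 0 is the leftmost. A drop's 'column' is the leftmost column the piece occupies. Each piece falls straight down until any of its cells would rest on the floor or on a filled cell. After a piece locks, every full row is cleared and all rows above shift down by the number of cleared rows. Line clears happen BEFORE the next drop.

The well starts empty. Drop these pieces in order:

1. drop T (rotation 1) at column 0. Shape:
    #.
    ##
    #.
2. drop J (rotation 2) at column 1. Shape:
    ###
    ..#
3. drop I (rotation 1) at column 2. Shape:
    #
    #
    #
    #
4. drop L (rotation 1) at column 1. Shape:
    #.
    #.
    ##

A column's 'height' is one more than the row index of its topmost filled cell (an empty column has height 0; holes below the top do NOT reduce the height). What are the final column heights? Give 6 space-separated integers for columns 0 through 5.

Answer: 3 10 8 3 0 0

Derivation:
Drop 1: T rot1 at col 0 lands with bottom-row=0; cleared 0 line(s) (total 0); column heights now [3 2 0 0 0 0], max=3
Drop 2: J rot2 at col 1 lands with bottom-row=1; cleared 0 line(s) (total 0); column heights now [3 3 3 3 0 0], max=3
Drop 3: I rot1 at col 2 lands with bottom-row=3; cleared 0 line(s) (total 0); column heights now [3 3 7 3 0 0], max=7
Drop 4: L rot1 at col 1 lands with bottom-row=7; cleared 0 line(s) (total 0); column heights now [3 10 8 3 0 0], max=10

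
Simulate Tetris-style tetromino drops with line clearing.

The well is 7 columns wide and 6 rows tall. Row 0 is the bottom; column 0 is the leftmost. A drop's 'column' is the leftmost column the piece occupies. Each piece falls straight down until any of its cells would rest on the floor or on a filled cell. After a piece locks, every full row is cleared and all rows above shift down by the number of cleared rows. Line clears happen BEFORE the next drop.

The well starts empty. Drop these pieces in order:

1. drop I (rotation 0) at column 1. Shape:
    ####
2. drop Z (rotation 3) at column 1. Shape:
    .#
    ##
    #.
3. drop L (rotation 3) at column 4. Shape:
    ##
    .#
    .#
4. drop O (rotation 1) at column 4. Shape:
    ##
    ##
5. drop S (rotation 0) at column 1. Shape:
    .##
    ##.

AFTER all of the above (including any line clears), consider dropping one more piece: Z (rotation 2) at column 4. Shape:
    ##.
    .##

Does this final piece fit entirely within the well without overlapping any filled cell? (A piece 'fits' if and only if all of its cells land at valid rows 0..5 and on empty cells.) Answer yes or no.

Drop 1: I rot0 at col 1 lands with bottom-row=0; cleared 0 line(s) (total 0); column heights now [0 1 1 1 1 0 0], max=1
Drop 2: Z rot3 at col 1 lands with bottom-row=1; cleared 0 line(s) (total 0); column heights now [0 3 4 1 1 0 0], max=4
Drop 3: L rot3 at col 4 lands with bottom-row=0; cleared 0 line(s) (total 0); column heights now [0 3 4 1 3 3 0], max=4
Drop 4: O rot1 at col 4 lands with bottom-row=3; cleared 0 line(s) (total 0); column heights now [0 3 4 1 5 5 0], max=5
Drop 5: S rot0 at col 1 lands with bottom-row=4; cleared 0 line(s) (total 0); column heights now [0 5 6 6 5 5 0], max=6
Test piece Z rot2 at col 4 (width 3): heights before test = [0 5 6 6 5 5 0]; fits = False

Answer: no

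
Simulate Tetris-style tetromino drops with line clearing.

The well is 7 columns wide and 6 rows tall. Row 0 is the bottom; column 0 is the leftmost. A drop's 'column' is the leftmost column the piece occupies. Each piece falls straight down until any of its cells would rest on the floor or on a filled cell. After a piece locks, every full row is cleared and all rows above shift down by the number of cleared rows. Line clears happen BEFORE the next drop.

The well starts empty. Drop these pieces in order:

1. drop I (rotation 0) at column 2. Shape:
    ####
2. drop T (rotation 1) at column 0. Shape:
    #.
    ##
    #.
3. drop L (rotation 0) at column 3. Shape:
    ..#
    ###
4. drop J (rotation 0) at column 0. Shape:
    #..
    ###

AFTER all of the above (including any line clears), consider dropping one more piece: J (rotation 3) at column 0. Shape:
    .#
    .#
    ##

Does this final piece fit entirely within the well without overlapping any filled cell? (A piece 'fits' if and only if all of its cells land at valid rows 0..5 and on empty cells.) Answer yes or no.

Drop 1: I rot0 at col 2 lands with bottom-row=0; cleared 0 line(s) (total 0); column heights now [0 0 1 1 1 1 0], max=1
Drop 2: T rot1 at col 0 lands with bottom-row=0; cleared 0 line(s) (total 0); column heights now [3 2 1 1 1 1 0], max=3
Drop 3: L rot0 at col 3 lands with bottom-row=1; cleared 0 line(s) (total 0); column heights now [3 2 1 2 2 3 0], max=3
Drop 4: J rot0 at col 0 lands with bottom-row=3; cleared 0 line(s) (total 0); column heights now [5 4 4 2 2 3 0], max=5
Test piece J rot3 at col 0 (width 2): heights before test = [5 4 4 2 2 3 0]; fits = False

Answer: no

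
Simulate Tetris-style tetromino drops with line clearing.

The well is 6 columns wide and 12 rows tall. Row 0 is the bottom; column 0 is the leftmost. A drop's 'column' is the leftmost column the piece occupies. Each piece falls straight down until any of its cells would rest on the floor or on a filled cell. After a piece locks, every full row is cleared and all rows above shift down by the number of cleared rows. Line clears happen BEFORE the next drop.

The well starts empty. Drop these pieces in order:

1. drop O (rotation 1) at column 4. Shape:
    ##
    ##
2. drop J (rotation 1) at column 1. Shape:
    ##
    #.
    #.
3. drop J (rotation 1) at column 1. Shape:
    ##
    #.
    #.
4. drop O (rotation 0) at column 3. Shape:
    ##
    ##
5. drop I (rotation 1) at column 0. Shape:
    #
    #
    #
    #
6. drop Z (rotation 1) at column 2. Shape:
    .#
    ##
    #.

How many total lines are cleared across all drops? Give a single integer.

Drop 1: O rot1 at col 4 lands with bottom-row=0; cleared 0 line(s) (total 0); column heights now [0 0 0 0 2 2], max=2
Drop 2: J rot1 at col 1 lands with bottom-row=0; cleared 0 line(s) (total 0); column heights now [0 3 3 0 2 2], max=3
Drop 3: J rot1 at col 1 lands with bottom-row=3; cleared 0 line(s) (total 0); column heights now [0 6 6 0 2 2], max=6
Drop 4: O rot0 at col 3 lands with bottom-row=2; cleared 0 line(s) (total 0); column heights now [0 6 6 4 4 2], max=6
Drop 5: I rot1 at col 0 lands with bottom-row=0; cleared 0 line(s) (total 0); column heights now [4 6 6 4 4 2], max=6
Drop 6: Z rot1 at col 2 lands with bottom-row=6; cleared 0 line(s) (total 0); column heights now [4 6 8 9 4 2], max=9

Answer: 0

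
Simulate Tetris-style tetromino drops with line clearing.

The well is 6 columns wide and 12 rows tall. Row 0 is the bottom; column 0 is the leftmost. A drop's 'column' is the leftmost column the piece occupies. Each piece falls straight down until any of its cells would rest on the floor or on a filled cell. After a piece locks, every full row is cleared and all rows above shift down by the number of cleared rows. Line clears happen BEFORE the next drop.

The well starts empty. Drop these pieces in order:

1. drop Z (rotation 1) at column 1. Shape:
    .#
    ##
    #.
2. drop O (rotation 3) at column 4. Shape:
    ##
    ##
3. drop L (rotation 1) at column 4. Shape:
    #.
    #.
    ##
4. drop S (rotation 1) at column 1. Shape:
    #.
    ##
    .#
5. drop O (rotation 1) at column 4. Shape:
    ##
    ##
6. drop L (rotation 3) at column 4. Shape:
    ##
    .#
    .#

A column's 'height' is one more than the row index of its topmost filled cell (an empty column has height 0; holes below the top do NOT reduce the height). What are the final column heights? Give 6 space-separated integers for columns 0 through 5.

Drop 1: Z rot1 at col 1 lands with bottom-row=0; cleared 0 line(s) (total 0); column heights now [0 2 3 0 0 0], max=3
Drop 2: O rot3 at col 4 lands with bottom-row=0; cleared 0 line(s) (total 0); column heights now [0 2 3 0 2 2], max=3
Drop 3: L rot1 at col 4 lands with bottom-row=2; cleared 0 line(s) (total 0); column heights now [0 2 3 0 5 3], max=5
Drop 4: S rot1 at col 1 lands with bottom-row=3; cleared 0 line(s) (total 0); column heights now [0 6 5 0 5 3], max=6
Drop 5: O rot1 at col 4 lands with bottom-row=5; cleared 0 line(s) (total 0); column heights now [0 6 5 0 7 7], max=7
Drop 6: L rot3 at col 4 lands with bottom-row=7; cleared 0 line(s) (total 0); column heights now [0 6 5 0 10 10], max=10

Answer: 0 6 5 0 10 10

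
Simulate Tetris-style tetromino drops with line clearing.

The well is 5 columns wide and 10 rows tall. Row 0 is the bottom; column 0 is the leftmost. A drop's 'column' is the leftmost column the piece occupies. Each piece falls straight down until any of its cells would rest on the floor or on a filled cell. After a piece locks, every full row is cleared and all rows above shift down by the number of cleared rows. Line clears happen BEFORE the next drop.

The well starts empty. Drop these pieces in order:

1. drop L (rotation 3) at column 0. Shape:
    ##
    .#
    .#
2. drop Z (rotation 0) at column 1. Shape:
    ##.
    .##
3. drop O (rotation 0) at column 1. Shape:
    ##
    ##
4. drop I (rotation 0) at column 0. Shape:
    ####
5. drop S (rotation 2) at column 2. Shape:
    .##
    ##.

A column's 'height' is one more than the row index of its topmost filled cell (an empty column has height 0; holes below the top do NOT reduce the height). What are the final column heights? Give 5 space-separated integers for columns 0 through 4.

Answer: 7 7 8 9 9

Derivation:
Drop 1: L rot3 at col 0 lands with bottom-row=0; cleared 0 line(s) (total 0); column heights now [3 3 0 0 0], max=3
Drop 2: Z rot0 at col 1 lands with bottom-row=2; cleared 0 line(s) (total 0); column heights now [3 4 4 3 0], max=4
Drop 3: O rot0 at col 1 lands with bottom-row=4; cleared 0 line(s) (total 0); column heights now [3 6 6 3 0], max=6
Drop 4: I rot0 at col 0 lands with bottom-row=6; cleared 0 line(s) (total 0); column heights now [7 7 7 7 0], max=7
Drop 5: S rot2 at col 2 lands with bottom-row=7; cleared 0 line(s) (total 0); column heights now [7 7 8 9 9], max=9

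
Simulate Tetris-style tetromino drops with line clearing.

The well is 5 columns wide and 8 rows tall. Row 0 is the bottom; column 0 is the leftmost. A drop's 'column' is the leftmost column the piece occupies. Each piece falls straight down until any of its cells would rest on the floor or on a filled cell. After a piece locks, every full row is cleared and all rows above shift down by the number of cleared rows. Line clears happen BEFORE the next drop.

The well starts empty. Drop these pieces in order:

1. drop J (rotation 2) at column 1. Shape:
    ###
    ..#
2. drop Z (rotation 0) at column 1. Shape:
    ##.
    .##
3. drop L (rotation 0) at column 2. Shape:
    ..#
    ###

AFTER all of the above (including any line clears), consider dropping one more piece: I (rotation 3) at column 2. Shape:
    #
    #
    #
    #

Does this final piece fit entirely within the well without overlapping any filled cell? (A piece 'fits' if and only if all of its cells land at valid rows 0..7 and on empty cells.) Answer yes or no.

Answer: no

Derivation:
Drop 1: J rot2 at col 1 lands with bottom-row=0; cleared 0 line(s) (total 0); column heights now [0 2 2 2 0], max=2
Drop 2: Z rot0 at col 1 lands with bottom-row=2; cleared 0 line(s) (total 0); column heights now [0 4 4 3 0], max=4
Drop 3: L rot0 at col 2 lands with bottom-row=4; cleared 0 line(s) (total 0); column heights now [0 4 5 5 6], max=6
Test piece I rot3 at col 2 (width 1): heights before test = [0 4 5 5 6]; fits = False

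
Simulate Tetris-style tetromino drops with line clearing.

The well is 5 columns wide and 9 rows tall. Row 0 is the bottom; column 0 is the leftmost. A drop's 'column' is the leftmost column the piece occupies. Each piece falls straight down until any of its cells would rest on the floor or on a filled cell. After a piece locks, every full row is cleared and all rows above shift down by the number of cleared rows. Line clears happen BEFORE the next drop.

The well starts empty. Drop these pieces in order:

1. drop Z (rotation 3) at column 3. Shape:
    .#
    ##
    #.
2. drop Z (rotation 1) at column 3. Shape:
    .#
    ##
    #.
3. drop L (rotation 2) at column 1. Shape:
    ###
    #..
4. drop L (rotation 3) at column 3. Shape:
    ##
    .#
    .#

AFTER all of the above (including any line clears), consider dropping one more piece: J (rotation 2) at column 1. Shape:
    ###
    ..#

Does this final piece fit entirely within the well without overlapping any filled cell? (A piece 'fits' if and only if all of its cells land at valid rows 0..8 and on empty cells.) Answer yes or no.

Answer: no

Derivation:
Drop 1: Z rot3 at col 3 lands with bottom-row=0; cleared 0 line(s) (total 0); column heights now [0 0 0 2 3], max=3
Drop 2: Z rot1 at col 3 lands with bottom-row=2; cleared 0 line(s) (total 0); column heights now [0 0 0 4 5], max=5
Drop 3: L rot2 at col 1 lands with bottom-row=3; cleared 0 line(s) (total 0); column heights now [0 5 5 5 5], max=5
Drop 4: L rot3 at col 3 lands with bottom-row=5; cleared 0 line(s) (total 0); column heights now [0 5 5 8 8], max=8
Test piece J rot2 at col 1 (width 3): heights before test = [0 5 5 8 8]; fits = False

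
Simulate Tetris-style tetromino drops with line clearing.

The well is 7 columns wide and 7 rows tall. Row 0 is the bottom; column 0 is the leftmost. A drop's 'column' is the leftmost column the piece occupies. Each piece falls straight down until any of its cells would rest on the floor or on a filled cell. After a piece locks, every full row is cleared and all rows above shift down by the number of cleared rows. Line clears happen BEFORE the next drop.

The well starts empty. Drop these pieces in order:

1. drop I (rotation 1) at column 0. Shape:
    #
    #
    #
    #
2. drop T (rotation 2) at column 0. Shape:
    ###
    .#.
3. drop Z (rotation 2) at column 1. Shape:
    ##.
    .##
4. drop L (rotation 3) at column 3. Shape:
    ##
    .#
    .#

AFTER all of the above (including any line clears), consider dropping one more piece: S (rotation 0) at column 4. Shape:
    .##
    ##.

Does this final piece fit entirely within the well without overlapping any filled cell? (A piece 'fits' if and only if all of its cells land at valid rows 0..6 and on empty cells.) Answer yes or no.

Answer: no

Derivation:
Drop 1: I rot1 at col 0 lands with bottom-row=0; cleared 0 line(s) (total 0); column heights now [4 0 0 0 0 0 0], max=4
Drop 2: T rot2 at col 0 lands with bottom-row=3; cleared 0 line(s) (total 0); column heights now [5 5 5 0 0 0 0], max=5
Drop 3: Z rot2 at col 1 lands with bottom-row=5; cleared 0 line(s) (total 0); column heights now [5 7 7 6 0 0 0], max=7
Drop 4: L rot3 at col 3 lands with bottom-row=4; cleared 0 line(s) (total 0); column heights now [5 7 7 7 7 0 0], max=7
Test piece S rot0 at col 4 (width 3): heights before test = [5 7 7 7 7 0 0]; fits = False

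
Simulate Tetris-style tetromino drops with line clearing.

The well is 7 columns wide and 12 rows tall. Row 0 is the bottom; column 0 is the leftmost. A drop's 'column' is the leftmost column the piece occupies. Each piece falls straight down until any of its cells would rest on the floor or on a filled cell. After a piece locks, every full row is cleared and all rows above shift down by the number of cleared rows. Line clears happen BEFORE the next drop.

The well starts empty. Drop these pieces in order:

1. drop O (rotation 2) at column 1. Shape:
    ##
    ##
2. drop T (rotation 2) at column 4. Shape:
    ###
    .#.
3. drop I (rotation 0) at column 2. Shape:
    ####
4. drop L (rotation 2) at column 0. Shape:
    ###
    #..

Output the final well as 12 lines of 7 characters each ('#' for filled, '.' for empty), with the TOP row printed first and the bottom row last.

Answer: .......
.......
.......
.......
.......
.......
.......
.......
###....
#.####.
.##.###
.##..#.

Derivation:
Drop 1: O rot2 at col 1 lands with bottom-row=0; cleared 0 line(s) (total 0); column heights now [0 2 2 0 0 0 0], max=2
Drop 2: T rot2 at col 4 lands with bottom-row=0; cleared 0 line(s) (total 0); column heights now [0 2 2 0 2 2 2], max=2
Drop 3: I rot0 at col 2 lands with bottom-row=2; cleared 0 line(s) (total 0); column heights now [0 2 3 3 3 3 2], max=3
Drop 4: L rot2 at col 0 lands with bottom-row=2; cleared 0 line(s) (total 0); column heights now [4 4 4 3 3 3 2], max=4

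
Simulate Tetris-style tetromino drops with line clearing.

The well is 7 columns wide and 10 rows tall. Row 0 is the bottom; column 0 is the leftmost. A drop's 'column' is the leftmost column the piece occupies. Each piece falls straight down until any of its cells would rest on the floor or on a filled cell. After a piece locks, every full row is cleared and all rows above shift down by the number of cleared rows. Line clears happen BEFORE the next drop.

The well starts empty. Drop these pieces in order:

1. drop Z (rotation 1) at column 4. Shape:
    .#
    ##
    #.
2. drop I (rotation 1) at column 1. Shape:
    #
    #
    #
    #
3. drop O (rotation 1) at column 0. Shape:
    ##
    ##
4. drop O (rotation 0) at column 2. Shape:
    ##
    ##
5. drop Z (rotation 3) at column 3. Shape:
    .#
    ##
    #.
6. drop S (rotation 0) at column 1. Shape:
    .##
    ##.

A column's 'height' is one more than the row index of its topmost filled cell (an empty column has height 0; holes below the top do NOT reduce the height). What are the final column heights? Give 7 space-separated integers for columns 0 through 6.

Answer: 6 7 8 8 5 3 0

Derivation:
Drop 1: Z rot1 at col 4 lands with bottom-row=0; cleared 0 line(s) (total 0); column heights now [0 0 0 0 2 3 0], max=3
Drop 2: I rot1 at col 1 lands with bottom-row=0; cleared 0 line(s) (total 0); column heights now [0 4 0 0 2 3 0], max=4
Drop 3: O rot1 at col 0 lands with bottom-row=4; cleared 0 line(s) (total 0); column heights now [6 6 0 0 2 3 0], max=6
Drop 4: O rot0 at col 2 lands with bottom-row=0; cleared 0 line(s) (total 0); column heights now [6 6 2 2 2 3 0], max=6
Drop 5: Z rot3 at col 3 lands with bottom-row=2; cleared 0 line(s) (total 0); column heights now [6 6 2 4 5 3 0], max=6
Drop 6: S rot0 at col 1 lands with bottom-row=6; cleared 0 line(s) (total 0); column heights now [6 7 8 8 5 3 0], max=8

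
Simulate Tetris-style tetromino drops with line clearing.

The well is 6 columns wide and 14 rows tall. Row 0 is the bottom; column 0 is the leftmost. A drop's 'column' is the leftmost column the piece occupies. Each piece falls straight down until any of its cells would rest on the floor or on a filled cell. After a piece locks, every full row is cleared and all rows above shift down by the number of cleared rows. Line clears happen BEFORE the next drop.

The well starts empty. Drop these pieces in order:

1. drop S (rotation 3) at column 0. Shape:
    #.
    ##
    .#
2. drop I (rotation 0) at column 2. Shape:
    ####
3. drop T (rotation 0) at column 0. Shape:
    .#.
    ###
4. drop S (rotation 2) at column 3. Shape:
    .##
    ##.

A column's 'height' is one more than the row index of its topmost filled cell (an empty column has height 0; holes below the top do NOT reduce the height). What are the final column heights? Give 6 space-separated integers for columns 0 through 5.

Drop 1: S rot3 at col 0 lands with bottom-row=0; cleared 0 line(s) (total 0); column heights now [3 2 0 0 0 0], max=3
Drop 2: I rot0 at col 2 lands with bottom-row=0; cleared 0 line(s) (total 0); column heights now [3 2 1 1 1 1], max=3
Drop 3: T rot0 at col 0 lands with bottom-row=3; cleared 0 line(s) (total 0); column heights now [4 5 4 1 1 1], max=5
Drop 4: S rot2 at col 3 lands with bottom-row=1; cleared 0 line(s) (total 0); column heights now [4 5 4 2 3 3], max=5

Answer: 4 5 4 2 3 3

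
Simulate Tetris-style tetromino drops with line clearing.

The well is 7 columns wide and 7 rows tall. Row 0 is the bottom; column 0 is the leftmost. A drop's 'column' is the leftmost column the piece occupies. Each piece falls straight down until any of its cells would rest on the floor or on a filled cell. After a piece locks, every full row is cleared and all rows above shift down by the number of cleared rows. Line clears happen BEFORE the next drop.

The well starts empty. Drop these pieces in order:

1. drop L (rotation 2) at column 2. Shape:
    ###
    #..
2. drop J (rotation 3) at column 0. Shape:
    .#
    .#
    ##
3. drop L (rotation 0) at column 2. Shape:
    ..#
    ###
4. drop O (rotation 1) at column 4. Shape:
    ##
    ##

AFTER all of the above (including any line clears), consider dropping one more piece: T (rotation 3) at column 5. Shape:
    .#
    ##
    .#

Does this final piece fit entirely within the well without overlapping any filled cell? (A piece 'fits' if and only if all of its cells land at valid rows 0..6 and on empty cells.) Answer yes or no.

Drop 1: L rot2 at col 2 lands with bottom-row=0; cleared 0 line(s) (total 0); column heights now [0 0 2 2 2 0 0], max=2
Drop 2: J rot3 at col 0 lands with bottom-row=0; cleared 0 line(s) (total 0); column heights now [1 3 2 2 2 0 0], max=3
Drop 3: L rot0 at col 2 lands with bottom-row=2; cleared 0 line(s) (total 0); column heights now [1 3 3 3 4 0 0], max=4
Drop 4: O rot1 at col 4 lands with bottom-row=4; cleared 0 line(s) (total 0); column heights now [1 3 3 3 6 6 0], max=6
Test piece T rot3 at col 5 (width 2): heights before test = [1 3 3 3 6 6 0]; fits = False

Answer: no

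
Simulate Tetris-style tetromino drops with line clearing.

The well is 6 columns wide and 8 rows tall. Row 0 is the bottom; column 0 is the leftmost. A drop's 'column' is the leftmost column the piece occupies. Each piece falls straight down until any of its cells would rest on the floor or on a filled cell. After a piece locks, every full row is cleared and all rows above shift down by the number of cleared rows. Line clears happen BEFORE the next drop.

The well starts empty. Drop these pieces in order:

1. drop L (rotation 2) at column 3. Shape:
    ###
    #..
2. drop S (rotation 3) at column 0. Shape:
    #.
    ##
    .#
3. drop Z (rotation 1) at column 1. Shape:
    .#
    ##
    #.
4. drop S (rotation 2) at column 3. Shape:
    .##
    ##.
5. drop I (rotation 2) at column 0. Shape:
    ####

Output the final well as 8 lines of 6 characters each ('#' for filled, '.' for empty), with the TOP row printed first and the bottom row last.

Drop 1: L rot2 at col 3 lands with bottom-row=0; cleared 0 line(s) (total 0); column heights now [0 0 0 2 2 2], max=2
Drop 2: S rot3 at col 0 lands with bottom-row=0; cleared 0 line(s) (total 0); column heights now [3 2 0 2 2 2], max=3
Drop 3: Z rot1 at col 1 lands with bottom-row=2; cleared 0 line(s) (total 0); column heights now [3 4 5 2 2 2], max=5
Drop 4: S rot2 at col 3 lands with bottom-row=2; cleared 0 line(s) (total 0); column heights now [3 4 5 3 4 4], max=5
Drop 5: I rot2 at col 0 lands with bottom-row=5; cleared 0 line(s) (total 0); column heights now [6 6 6 6 4 4], max=6

Answer: ......
......
####..
..#...
.##.##
##.##.
##.###
.#.#..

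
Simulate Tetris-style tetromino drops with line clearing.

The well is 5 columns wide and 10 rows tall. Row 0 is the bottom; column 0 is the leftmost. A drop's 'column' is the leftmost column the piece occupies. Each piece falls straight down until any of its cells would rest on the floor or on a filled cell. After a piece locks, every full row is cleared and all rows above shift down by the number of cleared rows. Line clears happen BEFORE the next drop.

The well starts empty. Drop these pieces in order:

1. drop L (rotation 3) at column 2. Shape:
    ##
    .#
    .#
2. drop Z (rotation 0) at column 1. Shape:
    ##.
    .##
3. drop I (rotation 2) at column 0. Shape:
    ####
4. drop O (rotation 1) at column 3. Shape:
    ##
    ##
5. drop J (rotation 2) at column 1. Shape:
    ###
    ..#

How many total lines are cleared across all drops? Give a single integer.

Answer: 0

Derivation:
Drop 1: L rot3 at col 2 lands with bottom-row=0; cleared 0 line(s) (total 0); column heights now [0 0 3 3 0], max=3
Drop 2: Z rot0 at col 1 lands with bottom-row=3; cleared 0 line(s) (total 0); column heights now [0 5 5 4 0], max=5
Drop 3: I rot2 at col 0 lands with bottom-row=5; cleared 0 line(s) (total 0); column heights now [6 6 6 6 0], max=6
Drop 4: O rot1 at col 3 lands with bottom-row=6; cleared 0 line(s) (total 0); column heights now [6 6 6 8 8], max=8
Drop 5: J rot2 at col 1 lands with bottom-row=8; cleared 0 line(s) (total 0); column heights now [6 10 10 10 8], max=10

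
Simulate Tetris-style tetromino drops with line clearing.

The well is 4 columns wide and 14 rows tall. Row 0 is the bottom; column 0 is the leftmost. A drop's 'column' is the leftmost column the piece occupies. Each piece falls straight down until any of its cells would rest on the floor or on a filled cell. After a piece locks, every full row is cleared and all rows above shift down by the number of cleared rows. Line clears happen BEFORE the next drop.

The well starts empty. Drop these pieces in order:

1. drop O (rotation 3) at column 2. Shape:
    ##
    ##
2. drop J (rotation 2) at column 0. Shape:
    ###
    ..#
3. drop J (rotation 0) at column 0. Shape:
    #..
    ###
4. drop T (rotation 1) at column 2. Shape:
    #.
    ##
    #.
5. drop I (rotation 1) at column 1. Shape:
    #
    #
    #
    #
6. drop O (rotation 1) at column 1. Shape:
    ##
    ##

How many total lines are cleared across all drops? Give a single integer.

Answer: 0

Derivation:
Drop 1: O rot3 at col 2 lands with bottom-row=0; cleared 0 line(s) (total 0); column heights now [0 0 2 2], max=2
Drop 2: J rot2 at col 0 lands with bottom-row=2; cleared 0 line(s) (total 0); column heights now [4 4 4 2], max=4
Drop 3: J rot0 at col 0 lands with bottom-row=4; cleared 0 line(s) (total 0); column heights now [6 5 5 2], max=6
Drop 4: T rot1 at col 2 lands with bottom-row=5; cleared 0 line(s) (total 0); column heights now [6 5 8 7], max=8
Drop 5: I rot1 at col 1 lands with bottom-row=5; cleared 0 line(s) (total 0); column heights now [6 9 8 7], max=9
Drop 6: O rot1 at col 1 lands with bottom-row=9; cleared 0 line(s) (total 0); column heights now [6 11 11 7], max=11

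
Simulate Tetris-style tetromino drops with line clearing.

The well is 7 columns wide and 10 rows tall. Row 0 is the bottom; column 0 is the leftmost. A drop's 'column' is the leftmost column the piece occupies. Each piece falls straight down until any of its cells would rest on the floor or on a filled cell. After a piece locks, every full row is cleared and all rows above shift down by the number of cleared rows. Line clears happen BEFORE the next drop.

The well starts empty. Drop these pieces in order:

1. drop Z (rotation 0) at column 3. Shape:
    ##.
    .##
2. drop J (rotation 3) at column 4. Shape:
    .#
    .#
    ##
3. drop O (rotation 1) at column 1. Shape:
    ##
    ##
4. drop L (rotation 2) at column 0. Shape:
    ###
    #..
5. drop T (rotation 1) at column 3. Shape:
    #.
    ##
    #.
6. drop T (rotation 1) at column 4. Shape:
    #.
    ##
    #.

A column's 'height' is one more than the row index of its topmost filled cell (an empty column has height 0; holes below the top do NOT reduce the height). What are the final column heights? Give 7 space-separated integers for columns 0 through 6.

Answer: 3 3 3 5 7 6 0

Derivation:
Drop 1: Z rot0 at col 3 lands with bottom-row=0; cleared 0 line(s) (total 0); column heights now [0 0 0 2 2 1 0], max=2
Drop 2: J rot3 at col 4 lands with bottom-row=2; cleared 0 line(s) (total 0); column heights now [0 0 0 2 3 5 0], max=5
Drop 3: O rot1 at col 1 lands with bottom-row=0; cleared 0 line(s) (total 0); column heights now [0 2 2 2 3 5 0], max=5
Drop 4: L rot2 at col 0 lands with bottom-row=1; cleared 0 line(s) (total 0); column heights now [3 3 3 2 3 5 0], max=5
Drop 5: T rot1 at col 3 lands with bottom-row=2; cleared 0 line(s) (total 0); column heights now [3 3 3 5 4 5 0], max=5
Drop 6: T rot1 at col 4 lands with bottom-row=4; cleared 0 line(s) (total 0); column heights now [3 3 3 5 7 6 0], max=7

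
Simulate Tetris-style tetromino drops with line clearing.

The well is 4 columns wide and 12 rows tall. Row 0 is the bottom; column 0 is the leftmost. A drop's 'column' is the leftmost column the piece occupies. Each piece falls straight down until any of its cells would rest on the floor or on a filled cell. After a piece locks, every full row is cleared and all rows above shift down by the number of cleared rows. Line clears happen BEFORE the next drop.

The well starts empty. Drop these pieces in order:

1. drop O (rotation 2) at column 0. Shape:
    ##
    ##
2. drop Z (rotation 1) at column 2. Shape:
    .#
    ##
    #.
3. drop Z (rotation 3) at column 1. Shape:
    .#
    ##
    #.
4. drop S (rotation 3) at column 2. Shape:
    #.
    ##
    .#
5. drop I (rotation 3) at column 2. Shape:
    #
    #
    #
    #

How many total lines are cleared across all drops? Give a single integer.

Answer: 1

Derivation:
Drop 1: O rot2 at col 0 lands with bottom-row=0; cleared 0 line(s) (total 0); column heights now [2 2 0 0], max=2
Drop 2: Z rot1 at col 2 lands with bottom-row=0; cleared 1 line(s) (total 1); column heights now [1 1 1 2], max=2
Drop 3: Z rot3 at col 1 lands with bottom-row=1; cleared 0 line(s) (total 1); column heights now [1 3 4 2], max=4
Drop 4: S rot3 at col 2 lands with bottom-row=3; cleared 0 line(s) (total 1); column heights now [1 3 6 5], max=6
Drop 5: I rot3 at col 2 lands with bottom-row=6; cleared 0 line(s) (total 1); column heights now [1 3 10 5], max=10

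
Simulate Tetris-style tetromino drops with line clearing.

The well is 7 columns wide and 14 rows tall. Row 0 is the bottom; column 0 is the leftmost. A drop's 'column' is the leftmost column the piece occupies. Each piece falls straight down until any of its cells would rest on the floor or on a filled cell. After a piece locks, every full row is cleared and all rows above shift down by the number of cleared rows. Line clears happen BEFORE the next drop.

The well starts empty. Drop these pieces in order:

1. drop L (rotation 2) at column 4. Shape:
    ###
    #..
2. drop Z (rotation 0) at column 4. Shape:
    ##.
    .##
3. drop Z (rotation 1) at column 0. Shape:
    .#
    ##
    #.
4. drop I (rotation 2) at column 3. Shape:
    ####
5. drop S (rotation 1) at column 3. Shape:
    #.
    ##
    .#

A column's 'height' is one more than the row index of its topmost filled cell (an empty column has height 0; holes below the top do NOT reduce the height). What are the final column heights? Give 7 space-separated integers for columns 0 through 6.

Drop 1: L rot2 at col 4 lands with bottom-row=0; cleared 0 line(s) (total 0); column heights now [0 0 0 0 2 2 2], max=2
Drop 2: Z rot0 at col 4 lands with bottom-row=2; cleared 0 line(s) (total 0); column heights now [0 0 0 0 4 4 3], max=4
Drop 3: Z rot1 at col 0 lands with bottom-row=0; cleared 0 line(s) (total 0); column heights now [2 3 0 0 4 4 3], max=4
Drop 4: I rot2 at col 3 lands with bottom-row=4; cleared 0 line(s) (total 0); column heights now [2 3 0 5 5 5 5], max=5
Drop 5: S rot1 at col 3 lands with bottom-row=5; cleared 0 line(s) (total 0); column heights now [2 3 0 8 7 5 5], max=8

Answer: 2 3 0 8 7 5 5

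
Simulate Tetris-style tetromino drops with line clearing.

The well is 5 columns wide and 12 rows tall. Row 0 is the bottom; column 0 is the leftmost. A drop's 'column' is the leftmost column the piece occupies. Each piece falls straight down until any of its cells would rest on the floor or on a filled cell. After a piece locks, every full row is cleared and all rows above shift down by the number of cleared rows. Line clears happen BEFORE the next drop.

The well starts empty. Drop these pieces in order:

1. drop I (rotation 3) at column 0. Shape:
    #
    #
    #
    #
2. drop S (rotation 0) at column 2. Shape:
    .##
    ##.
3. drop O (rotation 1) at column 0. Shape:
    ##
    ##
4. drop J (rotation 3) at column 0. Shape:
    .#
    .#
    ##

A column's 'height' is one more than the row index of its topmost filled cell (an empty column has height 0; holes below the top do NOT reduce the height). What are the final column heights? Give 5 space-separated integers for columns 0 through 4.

Answer: 7 9 1 2 2

Derivation:
Drop 1: I rot3 at col 0 lands with bottom-row=0; cleared 0 line(s) (total 0); column heights now [4 0 0 0 0], max=4
Drop 2: S rot0 at col 2 lands with bottom-row=0; cleared 0 line(s) (total 0); column heights now [4 0 1 2 2], max=4
Drop 3: O rot1 at col 0 lands with bottom-row=4; cleared 0 line(s) (total 0); column heights now [6 6 1 2 2], max=6
Drop 4: J rot3 at col 0 lands with bottom-row=6; cleared 0 line(s) (total 0); column heights now [7 9 1 2 2], max=9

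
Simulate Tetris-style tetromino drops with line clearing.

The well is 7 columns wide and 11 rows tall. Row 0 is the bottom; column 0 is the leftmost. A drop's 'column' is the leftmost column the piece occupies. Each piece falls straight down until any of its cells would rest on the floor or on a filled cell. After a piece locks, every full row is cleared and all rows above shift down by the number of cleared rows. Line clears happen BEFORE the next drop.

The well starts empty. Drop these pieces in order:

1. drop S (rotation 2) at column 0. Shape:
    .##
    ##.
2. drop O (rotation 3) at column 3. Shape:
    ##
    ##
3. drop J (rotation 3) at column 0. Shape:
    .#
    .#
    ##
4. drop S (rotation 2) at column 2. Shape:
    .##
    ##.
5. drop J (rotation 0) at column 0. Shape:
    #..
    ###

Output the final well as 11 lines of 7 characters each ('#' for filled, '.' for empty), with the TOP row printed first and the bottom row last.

Answer: .......
.......
.......
.......
#......
###....
.#.....
.#.##..
####...
.####..
##.##..

Derivation:
Drop 1: S rot2 at col 0 lands with bottom-row=0; cleared 0 line(s) (total 0); column heights now [1 2 2 0 0 0 0], max=2
Drop 2: O rot3 at col 3 lands with bottom-row=0; cleared 0 line(s) (total 0); column heights now [1 2 2 2 2 0 0], max=2
Drop 3: J rot3 at col 0 lands with bottom-row=2; cleared 0 line(s) (total 0); column heights now [3 5 2 2 2 0 0], max=5
Drop 4: S rot2 at col 2 lands with bottom-row=2; cleared 0 line(s) (total 0); column heights now [3 5 3 4 4 0 0], max=5
Drop 5: J rot0 at col 0 lands with bottom-row=5; cleared 0 line(s) (total 0); column heights now [7 6 6 4 4 0 0], max=7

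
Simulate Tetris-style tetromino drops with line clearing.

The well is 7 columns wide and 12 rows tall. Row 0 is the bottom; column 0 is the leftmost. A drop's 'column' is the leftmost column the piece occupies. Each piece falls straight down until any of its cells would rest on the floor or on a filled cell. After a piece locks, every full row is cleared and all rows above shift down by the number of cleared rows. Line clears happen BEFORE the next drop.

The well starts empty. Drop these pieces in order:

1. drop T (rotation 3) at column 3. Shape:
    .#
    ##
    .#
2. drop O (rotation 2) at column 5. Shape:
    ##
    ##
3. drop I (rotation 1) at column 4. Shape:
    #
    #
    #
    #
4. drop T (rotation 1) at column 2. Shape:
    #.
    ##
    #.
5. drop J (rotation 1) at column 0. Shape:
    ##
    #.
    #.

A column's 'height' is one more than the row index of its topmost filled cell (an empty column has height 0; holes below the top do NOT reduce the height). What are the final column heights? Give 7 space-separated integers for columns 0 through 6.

Answer: 3 3 4 3 7 2 2

Derivation:
Drop 1: T rot3 at col 3 lands with bottom-row=0; cleared 0 line(s) (total 0); column heights now [0 0 0 2 3 0 0], max=3
Drop 2: O rot2 at col 5 lands with bottom-row=0; cleared 0 line(s) (total 0); column heights now [0 0 0 2 3 2 2], max=3
Drop 3: I rot1 at col 4 lands with bottom-row=3; cleared 0 line(s) (total 0); column heights now [0 0 0 2 7 2 2], max=7
Drop 4: T rot1 at col 2 lands with bottom-row=1; cleared 0 line(s) (total 0); column heights now [0 0 4 3 7 2 2], max=7
Drop 5: J rot1 at col 0 lands with bottom-row=0; cleared 0 line(s) (total 0); column heights now [3 3 4 3 7 2 2], max=7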